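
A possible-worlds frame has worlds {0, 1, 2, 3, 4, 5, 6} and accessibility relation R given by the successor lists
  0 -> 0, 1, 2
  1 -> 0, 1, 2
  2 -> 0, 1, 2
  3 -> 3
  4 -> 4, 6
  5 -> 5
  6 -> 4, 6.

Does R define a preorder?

Reflexive: yes — every world is R-related to itself.
Transitive: yes — every two-step R-path is closed by a direct edge.
So R is a preorder.

Yes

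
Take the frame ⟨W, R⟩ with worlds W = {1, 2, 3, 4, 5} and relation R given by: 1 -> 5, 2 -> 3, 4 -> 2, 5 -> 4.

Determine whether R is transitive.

Transitive: no — 1 R 5 and 5 R 4, but not 1 R 4.

No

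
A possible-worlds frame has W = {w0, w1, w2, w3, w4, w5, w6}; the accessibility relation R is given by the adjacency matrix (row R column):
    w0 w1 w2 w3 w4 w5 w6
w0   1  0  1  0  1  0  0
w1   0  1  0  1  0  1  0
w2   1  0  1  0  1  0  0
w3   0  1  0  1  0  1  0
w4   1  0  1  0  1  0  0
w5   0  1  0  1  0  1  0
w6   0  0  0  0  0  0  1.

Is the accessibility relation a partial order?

No

Reflexive: yes — every world is R-related to itself.
Transitive: yes — every two-step R-path is closed by a direct edge.
Antisymmetric: no — w0 R w2 and w2 R w0 with w0 ≠ w2.
So R is not a partial order.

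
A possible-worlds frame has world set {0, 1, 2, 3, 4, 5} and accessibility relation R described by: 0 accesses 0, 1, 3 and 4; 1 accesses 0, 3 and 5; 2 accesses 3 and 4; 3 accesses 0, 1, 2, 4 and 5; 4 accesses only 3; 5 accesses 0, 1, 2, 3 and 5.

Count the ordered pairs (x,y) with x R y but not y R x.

4

Enumerating: (0,4), (2,4), (5,0), (5,2).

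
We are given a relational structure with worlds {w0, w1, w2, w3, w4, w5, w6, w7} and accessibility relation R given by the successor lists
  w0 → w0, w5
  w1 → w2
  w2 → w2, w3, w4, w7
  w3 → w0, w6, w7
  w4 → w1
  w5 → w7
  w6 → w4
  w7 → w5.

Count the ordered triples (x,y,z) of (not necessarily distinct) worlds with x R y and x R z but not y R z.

25

Enumerating: (w0,w5,w0), (w0,w5,w5), (w2,w3,w2), (w2,w3,w3), (w2,w3,w4), (w2,w4,w2), (w2,w4,w3), (w2,w4,w4), (w2,w4,w7), (w2,w7,w2), (w2,w7,w3), (w2,w7,w4), … and 13 more.
Total: 25.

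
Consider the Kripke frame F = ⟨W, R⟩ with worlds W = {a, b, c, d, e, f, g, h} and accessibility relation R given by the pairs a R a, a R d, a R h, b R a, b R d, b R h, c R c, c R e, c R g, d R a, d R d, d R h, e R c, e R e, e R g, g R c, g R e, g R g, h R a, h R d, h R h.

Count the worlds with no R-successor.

Enumerating: f.

1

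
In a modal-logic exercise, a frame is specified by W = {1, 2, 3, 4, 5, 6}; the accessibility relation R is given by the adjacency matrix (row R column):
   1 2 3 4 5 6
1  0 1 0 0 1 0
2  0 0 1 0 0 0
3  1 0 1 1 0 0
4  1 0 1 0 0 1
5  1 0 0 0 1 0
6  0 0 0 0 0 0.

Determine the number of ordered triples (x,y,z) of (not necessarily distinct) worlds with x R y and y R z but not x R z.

11

Enumerating: (1,2,3), (1,5,1), (2,3,1), (2,3,4), (3,1,2), (3,1,5), (3,4,6), (4,1,2), (4,1,5), (4,3,4), (5,1,2).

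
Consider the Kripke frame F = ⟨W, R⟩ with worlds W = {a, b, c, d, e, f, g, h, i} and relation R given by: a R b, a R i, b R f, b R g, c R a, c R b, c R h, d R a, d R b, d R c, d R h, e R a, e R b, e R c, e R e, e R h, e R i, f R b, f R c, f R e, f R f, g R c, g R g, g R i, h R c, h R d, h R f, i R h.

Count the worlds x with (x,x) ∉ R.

Enumerating: a, b, c, d, h, i.

6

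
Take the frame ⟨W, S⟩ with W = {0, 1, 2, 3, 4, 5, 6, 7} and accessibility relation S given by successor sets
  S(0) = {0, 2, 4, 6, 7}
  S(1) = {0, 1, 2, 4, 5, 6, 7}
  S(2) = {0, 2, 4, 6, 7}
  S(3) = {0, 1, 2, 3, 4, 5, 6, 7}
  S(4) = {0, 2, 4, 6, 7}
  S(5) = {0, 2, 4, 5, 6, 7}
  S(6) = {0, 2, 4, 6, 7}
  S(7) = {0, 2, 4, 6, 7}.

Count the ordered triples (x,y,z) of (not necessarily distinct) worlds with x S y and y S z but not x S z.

S is transitive; there are no such tuples.

0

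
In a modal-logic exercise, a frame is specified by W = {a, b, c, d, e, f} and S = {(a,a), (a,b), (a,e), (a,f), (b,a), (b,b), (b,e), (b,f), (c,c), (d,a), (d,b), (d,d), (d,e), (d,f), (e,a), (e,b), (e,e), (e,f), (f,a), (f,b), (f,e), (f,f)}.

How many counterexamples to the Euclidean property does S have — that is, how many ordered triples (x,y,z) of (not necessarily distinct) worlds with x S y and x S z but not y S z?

Enumerating: (d,a,d), (d,b,d), (d,e,d), (d,f,d).

4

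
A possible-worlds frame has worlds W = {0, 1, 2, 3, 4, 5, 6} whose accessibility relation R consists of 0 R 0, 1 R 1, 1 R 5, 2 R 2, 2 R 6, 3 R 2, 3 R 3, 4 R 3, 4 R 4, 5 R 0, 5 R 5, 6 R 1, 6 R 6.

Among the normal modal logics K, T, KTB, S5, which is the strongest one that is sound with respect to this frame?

T

Reflexive (axiom T): yes — every world is R-related to itself.
Symmetric (axiom B): no — 1 R 5 but not 5 R 1.
Euclidean (axiom 5): no — 1 R 5 and 1 R 1, but not 5 R 1.
So F validates K, T; KTB would additionally require R to be symmetric. The strongest is T.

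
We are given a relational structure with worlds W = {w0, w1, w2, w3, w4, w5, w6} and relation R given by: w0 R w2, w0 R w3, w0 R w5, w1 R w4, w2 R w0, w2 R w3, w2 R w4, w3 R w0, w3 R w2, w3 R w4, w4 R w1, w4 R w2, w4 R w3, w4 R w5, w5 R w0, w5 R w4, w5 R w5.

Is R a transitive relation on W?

No

Transitive: no — w0 R w2 and w2 R w4, but not w0 R w4.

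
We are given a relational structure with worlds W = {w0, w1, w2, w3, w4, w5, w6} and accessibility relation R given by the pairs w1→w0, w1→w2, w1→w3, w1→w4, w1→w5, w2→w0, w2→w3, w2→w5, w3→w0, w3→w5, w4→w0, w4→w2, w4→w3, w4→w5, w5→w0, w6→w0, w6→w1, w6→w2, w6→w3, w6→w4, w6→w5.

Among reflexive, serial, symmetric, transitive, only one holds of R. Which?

Reflexive: no — w0 is not related to itself.
Serial: no — w0 has no R-successor.
Symmetric: no — w1 R w0 but not w0 R w1.
Transitive: yes — every two-step R-path is closed by a direct edge.
Only transitive holds.

transitive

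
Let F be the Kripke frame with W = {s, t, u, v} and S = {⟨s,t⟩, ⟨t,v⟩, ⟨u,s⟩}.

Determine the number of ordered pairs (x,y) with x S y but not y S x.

3

Enumerating: (s,t), (t,v), (u,s).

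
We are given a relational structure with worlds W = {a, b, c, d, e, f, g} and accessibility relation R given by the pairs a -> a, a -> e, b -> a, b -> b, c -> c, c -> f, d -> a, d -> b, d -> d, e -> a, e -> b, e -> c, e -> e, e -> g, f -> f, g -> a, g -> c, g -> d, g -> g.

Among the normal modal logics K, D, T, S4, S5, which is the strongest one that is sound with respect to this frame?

Serial (axiom D): yes — every world has a successor (e.g. a R a).
Reflexive (axiom T): yes — every world is R-related to itself.
Transitive (axiom 4): no — a R e and e R b, but not a R b.
Euclidean (axiom 5): no — d R a and d R b, but not a R b.
So F validates K, D, T; S4 would additionally require R to be transitive. The strongest is T.

T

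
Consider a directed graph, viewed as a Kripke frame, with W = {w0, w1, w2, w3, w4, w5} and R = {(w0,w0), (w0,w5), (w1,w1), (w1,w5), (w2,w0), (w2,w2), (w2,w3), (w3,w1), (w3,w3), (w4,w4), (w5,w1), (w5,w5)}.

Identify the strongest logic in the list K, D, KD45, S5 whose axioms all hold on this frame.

D

Serial (axiom D): yes — every world has a successor (e.g. w0 R w0).
Euclidean (axiom 5): no — w2 R w0 and w2 R w3, but not w0 R w3.
Transitive (axiom 4): no — w0 R w5 and w5 R w1, but not w0 R w1.
Reflexive (axiom T): yes — every world is R-related to itself.
So F validates K, D; KD45 would additionally require R to be Euclidean and transitive. The strongest is D.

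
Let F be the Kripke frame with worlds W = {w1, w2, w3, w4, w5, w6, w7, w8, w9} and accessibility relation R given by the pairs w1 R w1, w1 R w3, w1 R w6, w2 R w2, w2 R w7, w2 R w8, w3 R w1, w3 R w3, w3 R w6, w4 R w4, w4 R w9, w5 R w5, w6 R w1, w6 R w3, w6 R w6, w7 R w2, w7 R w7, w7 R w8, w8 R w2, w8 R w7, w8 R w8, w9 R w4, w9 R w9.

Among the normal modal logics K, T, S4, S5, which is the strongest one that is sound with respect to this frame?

Reflexive (axiom T): yes — every world is R-related to itself.
Transitive (axiom 4): yes — every two-step R-path is closed by a direct edge.
Euclidean (axiom 5): yes — any two successors of a common world are R-related.
So F validates K, T, S4, S5. The strongest is S5.

S5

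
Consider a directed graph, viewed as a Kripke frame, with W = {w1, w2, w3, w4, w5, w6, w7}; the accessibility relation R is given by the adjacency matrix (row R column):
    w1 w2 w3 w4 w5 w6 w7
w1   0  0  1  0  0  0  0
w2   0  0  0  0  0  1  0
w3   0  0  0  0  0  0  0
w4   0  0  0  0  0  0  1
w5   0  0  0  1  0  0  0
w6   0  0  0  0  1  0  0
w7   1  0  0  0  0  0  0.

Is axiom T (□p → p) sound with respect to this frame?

By correspondence theory, T is valid on a frame iff R is reflexive.
Reflexive: no — w1 is not related to itself.

No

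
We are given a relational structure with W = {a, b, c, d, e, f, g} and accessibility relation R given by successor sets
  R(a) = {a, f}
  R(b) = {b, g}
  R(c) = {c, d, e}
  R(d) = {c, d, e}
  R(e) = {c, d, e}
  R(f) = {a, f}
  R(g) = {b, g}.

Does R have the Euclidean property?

Yes

Euclidean: yes — any two successors of a common world are R-related.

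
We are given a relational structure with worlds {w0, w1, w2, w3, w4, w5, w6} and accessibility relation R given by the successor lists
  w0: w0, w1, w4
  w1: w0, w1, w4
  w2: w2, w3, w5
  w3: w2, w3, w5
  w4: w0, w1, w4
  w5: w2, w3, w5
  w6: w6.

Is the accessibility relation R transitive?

Transitive: yes — every two-step R-path is closed by a direct edge.

Yes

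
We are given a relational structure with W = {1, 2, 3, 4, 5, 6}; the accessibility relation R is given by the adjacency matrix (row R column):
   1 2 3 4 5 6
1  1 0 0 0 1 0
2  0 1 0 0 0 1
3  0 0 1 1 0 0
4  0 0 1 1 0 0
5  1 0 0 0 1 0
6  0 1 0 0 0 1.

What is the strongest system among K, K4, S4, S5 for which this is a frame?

Transitive (axiom 4): yes — every two-step R-path is closed by a direct edge.
Reflexive (axiom T): yes — every world is R-related to itself.
Euclidean (axiom 5): yes — any two successors of a common world are R-related.
So F validates K, K4, S4, S5. The strongest is S5.

S5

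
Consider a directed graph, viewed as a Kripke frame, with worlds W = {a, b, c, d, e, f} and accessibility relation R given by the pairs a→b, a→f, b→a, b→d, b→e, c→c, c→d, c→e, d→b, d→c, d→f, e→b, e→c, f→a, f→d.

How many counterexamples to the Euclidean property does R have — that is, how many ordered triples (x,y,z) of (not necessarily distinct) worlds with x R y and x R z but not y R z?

Enumerating: (a,b,b), (a,b,f), (a,f,b), (a,f,f), (b,a,a), (b,a,d), (b,a,e), (b,d,a), (b,d,d), (b,d,e), (b,e,a), (b,e,d), … and 20 more.
Total: 32.

32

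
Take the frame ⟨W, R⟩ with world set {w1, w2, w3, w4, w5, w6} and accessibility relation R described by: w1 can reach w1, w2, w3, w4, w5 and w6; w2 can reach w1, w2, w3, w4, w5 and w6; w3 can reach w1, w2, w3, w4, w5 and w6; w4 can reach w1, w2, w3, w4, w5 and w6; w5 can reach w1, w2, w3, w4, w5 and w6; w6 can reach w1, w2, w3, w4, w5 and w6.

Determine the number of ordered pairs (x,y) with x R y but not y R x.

0

R is symmetric; there are no such tuples.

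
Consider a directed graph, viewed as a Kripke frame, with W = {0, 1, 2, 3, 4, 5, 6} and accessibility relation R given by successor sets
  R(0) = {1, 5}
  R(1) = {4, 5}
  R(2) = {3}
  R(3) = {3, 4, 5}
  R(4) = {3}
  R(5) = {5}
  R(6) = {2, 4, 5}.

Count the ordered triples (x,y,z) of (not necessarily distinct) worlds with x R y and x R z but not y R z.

Enumerating: (0,1,1), (0,5,1), (1,4,4), (1,4,5), (1,5,4), (3,4,4), (3,4,5), (3,5,3), (3,5,4), (6,2,2), (6,2,4), (6,2,5), (6,4,2), (6,4,4), (6,4,5), (6,5,2), (6,5,4).

17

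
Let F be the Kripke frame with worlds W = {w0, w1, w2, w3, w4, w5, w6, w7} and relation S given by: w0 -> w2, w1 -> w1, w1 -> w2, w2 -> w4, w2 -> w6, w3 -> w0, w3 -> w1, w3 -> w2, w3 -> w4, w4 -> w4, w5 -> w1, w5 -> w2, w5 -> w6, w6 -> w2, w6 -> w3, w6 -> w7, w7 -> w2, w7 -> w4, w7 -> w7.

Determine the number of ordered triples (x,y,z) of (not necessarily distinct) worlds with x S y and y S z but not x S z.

Enumerating: (w0,w2,w4), (w0,w2,w6), (w1,w2,w4), (w1,w2,w6), (w2,w6,w2), (w2,w6,w3), (w2,w6,w7), (w3,w2,w6), (w5,w2,w4), (w5,w6,w3), (w5,w6,w7), (w6,w2,w4), (w6,w2,w6), (w6,w3,w0), (w6,w3,w1), (w6,w3,w4), (w6,w7,w4), (w7,w2,w6).

18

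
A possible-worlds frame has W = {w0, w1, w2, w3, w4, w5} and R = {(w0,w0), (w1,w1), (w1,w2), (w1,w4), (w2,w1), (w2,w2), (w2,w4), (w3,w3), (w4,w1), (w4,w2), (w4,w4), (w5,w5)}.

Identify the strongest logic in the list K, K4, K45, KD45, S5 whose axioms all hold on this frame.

Transitive (axiom 4): yes — every two-step R-path is closed by a direct edge.
Euclidean (axiom 5): yes — any two successors of a common world are R-related.
Serial (axiom D): yes — every world has a successor (e.g. w0 R w0).
Reflexive (axiom T): yes — every world is R-related to itself.
So F validates K, K4, K45, KD45, S5. The strongest is S5.

S5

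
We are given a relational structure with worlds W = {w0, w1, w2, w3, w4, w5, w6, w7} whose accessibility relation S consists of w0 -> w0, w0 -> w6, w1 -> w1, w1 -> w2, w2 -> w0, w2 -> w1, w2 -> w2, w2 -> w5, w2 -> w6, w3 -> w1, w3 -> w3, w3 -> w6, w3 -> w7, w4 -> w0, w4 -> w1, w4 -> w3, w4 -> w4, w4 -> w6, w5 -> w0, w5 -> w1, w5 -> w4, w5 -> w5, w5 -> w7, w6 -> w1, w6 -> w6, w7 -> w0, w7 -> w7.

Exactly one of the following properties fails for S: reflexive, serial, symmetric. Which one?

symmetric

Reflexive: yes — every world is S-related to itself.
Serial: yes — every world has a successor (e.g. w0 S w0).
Symmetric: no — w0 S w6 but not w6 S w0.
Only symmetric fails.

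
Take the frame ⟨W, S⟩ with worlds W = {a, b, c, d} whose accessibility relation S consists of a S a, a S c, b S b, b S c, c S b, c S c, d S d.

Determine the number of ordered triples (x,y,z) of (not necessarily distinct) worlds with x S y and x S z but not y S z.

Enumerating: (a,c,a).

1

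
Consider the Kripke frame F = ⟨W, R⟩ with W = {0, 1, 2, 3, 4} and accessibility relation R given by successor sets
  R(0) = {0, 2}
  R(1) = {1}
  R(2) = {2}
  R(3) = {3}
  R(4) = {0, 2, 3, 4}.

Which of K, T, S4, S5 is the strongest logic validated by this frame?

Reflexive (axiom T): yes — every world is R-related to itself.
Transitive (axiom 4): yes — every two-step R-path is closed by a direct edge.
Euclidean (axiom 5): no — 4 R 0 and 4 R 3, but not 0 R 3.
So F validates K, T, S4; S5 would additionally require R to be Euclidean. The strongest is S4.

S4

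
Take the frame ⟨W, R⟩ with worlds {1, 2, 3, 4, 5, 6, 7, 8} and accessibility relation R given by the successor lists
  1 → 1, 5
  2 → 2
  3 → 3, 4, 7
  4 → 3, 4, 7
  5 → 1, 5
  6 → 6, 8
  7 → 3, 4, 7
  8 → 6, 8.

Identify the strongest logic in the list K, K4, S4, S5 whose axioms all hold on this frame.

S5

Transitive (axiom 4): yes — every two-step R-path is closed by a direct edge.
Reflexive (axiom T): yes — every world is R-related to itself.
Euclidean (axiom 5): yes — any two successors of a common world are R-related.
So F validates K, K4, S4, S5. The strongest is S5.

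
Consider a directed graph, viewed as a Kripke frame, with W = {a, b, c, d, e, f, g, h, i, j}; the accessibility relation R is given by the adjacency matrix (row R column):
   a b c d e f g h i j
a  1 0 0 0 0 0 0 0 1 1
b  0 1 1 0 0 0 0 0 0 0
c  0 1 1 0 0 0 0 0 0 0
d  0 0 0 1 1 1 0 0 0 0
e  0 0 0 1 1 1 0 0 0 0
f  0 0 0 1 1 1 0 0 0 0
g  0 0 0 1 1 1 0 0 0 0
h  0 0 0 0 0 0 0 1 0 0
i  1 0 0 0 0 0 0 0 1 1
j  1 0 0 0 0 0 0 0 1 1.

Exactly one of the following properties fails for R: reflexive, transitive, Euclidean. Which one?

reflexive

Reflexive: no — g is not related to itself.
Transitive: yes — every two-step R-path is closed by a direct edge.
Euclidean: yes — any two successors of a common world are R-related.
Only reflexive fails.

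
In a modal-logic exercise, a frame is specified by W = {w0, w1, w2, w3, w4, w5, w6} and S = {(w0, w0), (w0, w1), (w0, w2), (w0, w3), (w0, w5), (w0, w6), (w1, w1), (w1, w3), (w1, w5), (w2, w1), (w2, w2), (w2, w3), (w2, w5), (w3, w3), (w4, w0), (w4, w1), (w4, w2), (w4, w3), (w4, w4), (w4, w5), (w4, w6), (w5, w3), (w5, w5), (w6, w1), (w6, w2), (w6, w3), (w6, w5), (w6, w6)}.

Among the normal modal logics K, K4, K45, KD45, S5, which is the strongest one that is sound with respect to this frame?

K4

Transitive (axiom 4): yes — every two-step S-path is closed by a direct edge.
Euclidean (axiom 5): no — w0 S w1 and w0 S w2, but not w1 S w2.
Serial (axiom D): yes — every world has a successor (e.g. w0 S w0).
Reflexive (axiom T): yes — every world is S-related to itself.
So F validates K, K4; K45 would additionally require S to be Euclidean. The strongest is K4.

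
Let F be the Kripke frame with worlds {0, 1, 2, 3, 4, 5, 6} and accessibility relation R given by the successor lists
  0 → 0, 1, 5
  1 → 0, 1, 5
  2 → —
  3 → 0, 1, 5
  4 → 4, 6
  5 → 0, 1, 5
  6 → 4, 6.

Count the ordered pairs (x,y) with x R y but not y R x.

3

Enumerating: (3,0), (3,1), (3,5).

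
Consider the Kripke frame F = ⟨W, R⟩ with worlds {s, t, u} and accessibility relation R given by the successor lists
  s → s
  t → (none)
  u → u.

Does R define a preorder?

Reflexive: no — t is not related to itself.
Transitive: yes — every two-step R-path is closed by a direct edge.
So R is not a preorder.

No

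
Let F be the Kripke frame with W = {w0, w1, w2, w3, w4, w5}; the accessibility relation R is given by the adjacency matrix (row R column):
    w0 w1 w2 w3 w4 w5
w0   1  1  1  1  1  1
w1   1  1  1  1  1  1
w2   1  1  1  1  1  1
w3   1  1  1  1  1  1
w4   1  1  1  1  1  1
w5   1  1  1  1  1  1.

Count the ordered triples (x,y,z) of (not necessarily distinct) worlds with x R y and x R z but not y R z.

R is Euclidean; there are no such tuples.

0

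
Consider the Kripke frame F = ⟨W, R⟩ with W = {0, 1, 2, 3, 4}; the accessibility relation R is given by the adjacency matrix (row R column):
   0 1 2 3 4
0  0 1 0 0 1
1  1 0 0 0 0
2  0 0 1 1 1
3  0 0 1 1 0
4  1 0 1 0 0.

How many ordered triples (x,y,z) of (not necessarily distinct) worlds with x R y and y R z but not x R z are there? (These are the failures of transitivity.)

11

Enumerating: (0,1,0), (0,4,0), (0,4,2), (1,0,1), (1,0,4), (2,4,0), (3,2,4), (4,0,1), (4,0,4), (4,2,3), (4,2,4).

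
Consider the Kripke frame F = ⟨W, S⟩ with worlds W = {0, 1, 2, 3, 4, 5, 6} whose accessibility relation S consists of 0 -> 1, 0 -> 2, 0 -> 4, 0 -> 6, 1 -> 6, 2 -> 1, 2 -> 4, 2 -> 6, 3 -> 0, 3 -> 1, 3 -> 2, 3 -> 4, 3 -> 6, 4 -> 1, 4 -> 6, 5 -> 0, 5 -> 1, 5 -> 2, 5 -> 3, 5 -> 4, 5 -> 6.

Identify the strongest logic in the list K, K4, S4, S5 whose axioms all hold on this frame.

Transitive (axiom 4): yes — every two-step S-path is closed by a direct edge.
Reflexive (axiom T): no — 0 is not related to itself.
Euclidean (axiom 5): no — 0 S 1 and 0 S 2, but not 1 S 2.
So F validates K, K4; S4 would additionally require S to be reflexive. The strongest is K4.

K4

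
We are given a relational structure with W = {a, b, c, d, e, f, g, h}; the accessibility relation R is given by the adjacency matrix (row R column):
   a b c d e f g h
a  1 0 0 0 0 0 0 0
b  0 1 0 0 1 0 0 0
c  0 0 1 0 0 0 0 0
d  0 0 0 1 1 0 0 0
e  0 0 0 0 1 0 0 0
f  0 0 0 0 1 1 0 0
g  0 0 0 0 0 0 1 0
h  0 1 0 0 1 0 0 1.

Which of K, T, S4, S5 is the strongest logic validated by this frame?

Reflexive (axiom T): yes — every world is R-related to itself.
Transitive (axiom 4): yes — every two-step R-path is closed by a direct edge.
Euclidean (axiom 5): no — h R e and h R b, but not e R b.
So F validates K, T, S4; S5 would additionally require R to be Euclidean. The strongest is S4.

S4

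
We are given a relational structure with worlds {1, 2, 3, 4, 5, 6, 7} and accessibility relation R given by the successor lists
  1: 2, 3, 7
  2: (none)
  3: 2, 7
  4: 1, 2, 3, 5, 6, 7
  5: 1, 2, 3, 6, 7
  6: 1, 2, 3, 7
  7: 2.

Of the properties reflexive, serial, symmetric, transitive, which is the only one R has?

transitive

Reflexive: no — 1 is not related to itself.
Serial: no — 2 has no R-successor.
Symmetric: no — 1 R 2 but not 2 R 1.
Transitive: yes — every two-step R-path is closed by a direct edge.
Only transitive holds.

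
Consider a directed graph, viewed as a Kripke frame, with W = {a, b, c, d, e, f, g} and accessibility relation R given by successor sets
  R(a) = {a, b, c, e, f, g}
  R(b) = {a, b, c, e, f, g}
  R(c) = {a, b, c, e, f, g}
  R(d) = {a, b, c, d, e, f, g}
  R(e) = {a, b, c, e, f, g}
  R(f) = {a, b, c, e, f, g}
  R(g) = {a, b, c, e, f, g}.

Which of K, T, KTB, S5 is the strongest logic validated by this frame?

T

Reflexive (axiom T): yes — every world is R-related to itself.
Symmetric (axiom B): no — d R a but not a R d.
Euclidean (axiom 5): no — d R a and d R d, but not a R d.
So F validates K, T; KTB would additionally require R to be symmetric. The strongest is T.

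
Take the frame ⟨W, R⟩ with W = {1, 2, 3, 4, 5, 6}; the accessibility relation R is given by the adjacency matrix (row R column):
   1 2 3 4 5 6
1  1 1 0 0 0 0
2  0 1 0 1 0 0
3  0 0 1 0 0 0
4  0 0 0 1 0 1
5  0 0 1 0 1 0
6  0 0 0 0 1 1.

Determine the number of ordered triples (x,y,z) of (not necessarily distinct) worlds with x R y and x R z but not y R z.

Enumerating: (1,2,1), (2,4,2), (4,6,4), (5,3,5), (6,5,6).

5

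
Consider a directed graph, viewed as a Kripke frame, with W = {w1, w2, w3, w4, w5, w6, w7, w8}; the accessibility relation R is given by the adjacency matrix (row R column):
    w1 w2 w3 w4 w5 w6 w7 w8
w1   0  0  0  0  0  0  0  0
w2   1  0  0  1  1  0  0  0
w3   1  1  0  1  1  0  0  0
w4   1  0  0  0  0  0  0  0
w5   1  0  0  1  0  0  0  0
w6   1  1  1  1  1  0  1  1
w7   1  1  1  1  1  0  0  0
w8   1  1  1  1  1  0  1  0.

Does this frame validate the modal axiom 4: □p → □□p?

Axiom 4 corresponds to the accessibility relation being transitive.
Transitive: yes — every two-step R-path is closed by a direct edge.

Yes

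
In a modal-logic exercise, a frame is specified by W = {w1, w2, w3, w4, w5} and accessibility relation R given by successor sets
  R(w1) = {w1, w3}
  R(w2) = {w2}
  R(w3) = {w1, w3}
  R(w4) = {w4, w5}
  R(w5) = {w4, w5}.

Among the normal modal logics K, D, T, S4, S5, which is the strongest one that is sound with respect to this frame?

S5

Serial (axiom D): yes — every world has a successor (e.g. w1 R w1).
Reflexive (axiom T): yes — every world is R-related to itself.
Transitive (axiom 4): yes — every two-step R-path is closed by a direct edge.
Euclidean (axiom 5): yes — any two successors of a common world are R-related.
So F validates K, D, T, S4, S5. The strongest is S5.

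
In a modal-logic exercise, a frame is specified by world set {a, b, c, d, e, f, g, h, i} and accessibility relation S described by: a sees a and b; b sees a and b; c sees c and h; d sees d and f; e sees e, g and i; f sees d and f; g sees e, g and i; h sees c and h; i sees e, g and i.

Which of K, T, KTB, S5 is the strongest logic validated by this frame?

Reflexive (axiom T): yes — every world is S-related to itself.
Symmetric (axiom B): yes — every pair in S has its reverse in S.
Euclidean (axiom 5): yes — any two successors of a common world are S-related.
So F validates K, T, KTB, S5. The strongest is S5.

S5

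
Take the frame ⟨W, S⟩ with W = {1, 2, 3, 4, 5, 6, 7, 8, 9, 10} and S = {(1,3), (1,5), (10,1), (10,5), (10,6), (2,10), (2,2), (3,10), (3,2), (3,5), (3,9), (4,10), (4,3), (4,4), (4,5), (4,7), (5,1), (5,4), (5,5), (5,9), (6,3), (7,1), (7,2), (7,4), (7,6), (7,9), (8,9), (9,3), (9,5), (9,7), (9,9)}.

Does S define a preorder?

No

Reflexive: no — 1 is not related to itself.
Transitive: no — 1 S 3 and 3 S 10, but not 1 S 10.
So S is not a preorder.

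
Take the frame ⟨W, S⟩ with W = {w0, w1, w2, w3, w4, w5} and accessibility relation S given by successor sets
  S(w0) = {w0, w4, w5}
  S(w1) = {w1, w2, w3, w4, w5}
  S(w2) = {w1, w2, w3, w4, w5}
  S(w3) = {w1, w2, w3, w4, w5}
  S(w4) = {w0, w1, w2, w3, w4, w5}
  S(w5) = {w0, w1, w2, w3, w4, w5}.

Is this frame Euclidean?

Euclidean: no — w4 S w0 and w4 S w1, but not w0 S w1.

No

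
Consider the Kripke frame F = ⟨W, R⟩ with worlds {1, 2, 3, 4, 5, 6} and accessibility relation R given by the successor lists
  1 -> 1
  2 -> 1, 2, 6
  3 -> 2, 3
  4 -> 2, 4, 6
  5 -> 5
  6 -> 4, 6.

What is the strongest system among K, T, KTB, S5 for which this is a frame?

T

Reflexive (axiom T): yes — every world is R-related to itself.
Symmetric (axiom B): no — 2 R 1 but not 1 R 2.
Euclidean (axiom 5): no — 2 R 1 and 2 R 6, but not 1 R 6.
So F validates K, T; KTB would additionally require R to be symmetric. The strongest is T.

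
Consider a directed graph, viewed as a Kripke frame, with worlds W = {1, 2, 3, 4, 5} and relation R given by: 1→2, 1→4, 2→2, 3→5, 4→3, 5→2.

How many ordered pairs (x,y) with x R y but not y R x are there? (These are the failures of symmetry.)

5

Enumerating: (1,2), (1,4), (3,5), (4,3), (5,2).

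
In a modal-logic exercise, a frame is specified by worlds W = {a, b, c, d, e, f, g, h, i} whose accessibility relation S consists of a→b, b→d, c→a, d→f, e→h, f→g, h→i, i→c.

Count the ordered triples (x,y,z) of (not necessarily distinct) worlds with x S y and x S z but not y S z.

Enumerating: (a,b,b), (b,d,d), (c,a,a), (d,f,f), (e,h,h), (f,g,g), (h,i,i), (i,c,c).

8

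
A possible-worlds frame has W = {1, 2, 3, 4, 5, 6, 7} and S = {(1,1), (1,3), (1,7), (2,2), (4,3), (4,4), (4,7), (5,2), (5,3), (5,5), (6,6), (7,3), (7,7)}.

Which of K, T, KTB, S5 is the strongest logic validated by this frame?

Reflexive (axiom T): no — 3 is not related to itself.
Symmetric (axiom B): no — 1 S 3 but not 3 S 1.
Euclidean (axiom 5): no — 1 S 3 and 1 S 7, but not 3 S 7.
So F validates K; T would additionally require S to be reflexive. The strongest is K.

K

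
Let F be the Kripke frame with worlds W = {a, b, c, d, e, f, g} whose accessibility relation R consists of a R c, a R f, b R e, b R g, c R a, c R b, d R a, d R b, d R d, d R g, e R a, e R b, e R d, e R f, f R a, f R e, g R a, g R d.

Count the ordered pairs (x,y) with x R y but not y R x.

7

Enumerating: (b,g), (c,b), (d,a), (d,b), (e,a), (e,d), (g,a).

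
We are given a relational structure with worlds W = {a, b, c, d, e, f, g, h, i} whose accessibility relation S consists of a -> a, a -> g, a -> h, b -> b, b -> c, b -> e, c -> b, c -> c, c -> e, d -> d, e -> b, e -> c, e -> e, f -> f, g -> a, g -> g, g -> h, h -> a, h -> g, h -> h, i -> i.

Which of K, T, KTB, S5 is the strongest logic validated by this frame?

Reflexive (axiom T): yes — every world is S-related to itself.
Symmetric (axiom B): yes — every pair in S has its reverse in S.
Euclidean (axiom 5): yes — any two successors of a common world are S-related.
So F validates K, T, KTB, S5. The strongest is S5.

S5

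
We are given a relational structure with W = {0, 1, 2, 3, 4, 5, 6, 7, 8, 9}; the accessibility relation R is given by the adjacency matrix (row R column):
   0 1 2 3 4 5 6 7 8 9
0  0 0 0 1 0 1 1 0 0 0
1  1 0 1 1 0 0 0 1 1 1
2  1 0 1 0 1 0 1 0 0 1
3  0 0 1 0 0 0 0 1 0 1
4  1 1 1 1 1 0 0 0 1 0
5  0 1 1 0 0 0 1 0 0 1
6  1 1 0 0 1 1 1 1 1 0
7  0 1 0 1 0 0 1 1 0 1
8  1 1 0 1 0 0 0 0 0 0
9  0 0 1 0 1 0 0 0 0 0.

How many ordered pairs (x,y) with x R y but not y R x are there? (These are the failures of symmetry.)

24

Enumerating: (0,3), (0,5), (1,0), (1,2), (1,3), (1,9), (2,0), (2,6), (3,2), (3,9), (4,0), (4,1), … and 12 more.
Total: 24.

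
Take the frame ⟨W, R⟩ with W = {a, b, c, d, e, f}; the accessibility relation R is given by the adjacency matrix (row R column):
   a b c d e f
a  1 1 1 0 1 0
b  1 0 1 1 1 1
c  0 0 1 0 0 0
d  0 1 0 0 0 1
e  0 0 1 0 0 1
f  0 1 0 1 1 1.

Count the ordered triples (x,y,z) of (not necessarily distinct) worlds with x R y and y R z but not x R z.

Enumerating: (a,b,d), (a,b,f), (a,e,f), (b,a,b), (b,d,b), (b,f,b), (d,b,a), (d,b,c), (d,b,d), (d,b,e), (d,f,d), (d,f,e), (e,f,b), (e,f,d), (e,f,e), (f,b,a), (f,b,c), (f,e,c).

18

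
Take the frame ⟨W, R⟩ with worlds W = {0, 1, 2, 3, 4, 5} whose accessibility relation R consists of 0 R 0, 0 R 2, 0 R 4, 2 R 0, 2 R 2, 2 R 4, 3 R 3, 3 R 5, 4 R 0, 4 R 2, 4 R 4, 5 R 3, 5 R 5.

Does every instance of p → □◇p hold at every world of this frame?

The schema B characterises exactly the symmetric frames.
Symmetric: yes — every pair in R has its reverse in R.

Yes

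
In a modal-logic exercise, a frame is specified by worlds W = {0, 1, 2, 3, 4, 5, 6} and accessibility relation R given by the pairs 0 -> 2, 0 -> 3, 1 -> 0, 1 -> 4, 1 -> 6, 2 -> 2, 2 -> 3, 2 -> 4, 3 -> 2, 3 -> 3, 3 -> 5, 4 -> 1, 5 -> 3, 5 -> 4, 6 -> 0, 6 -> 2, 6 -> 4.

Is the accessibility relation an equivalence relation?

No

Reflexive: no — 0 is not related to itself.
Symmetric: no — 0 R 2 but not 2 R 0.
Transitive: no — 0 R 2 and 2 R 4, but not 0 R 4.
So R is not an equivalence relation.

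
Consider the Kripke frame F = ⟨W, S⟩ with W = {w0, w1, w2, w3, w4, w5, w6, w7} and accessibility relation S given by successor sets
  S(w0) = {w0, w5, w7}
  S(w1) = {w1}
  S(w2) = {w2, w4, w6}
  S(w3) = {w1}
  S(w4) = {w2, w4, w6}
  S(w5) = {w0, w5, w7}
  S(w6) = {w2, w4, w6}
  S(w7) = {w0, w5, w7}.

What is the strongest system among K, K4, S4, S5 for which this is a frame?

Transitive (axiom 4): yes — every two-step S-path is closed by a direct edge.
Reflexive (axiom T): no — w3 is not related to itself.
Euclidean (axiom 5): yes — any two successors of a common world are S-related.
So F validates K, K4; S4 would additionally require S to be reflexive. The strongest is K4.

K4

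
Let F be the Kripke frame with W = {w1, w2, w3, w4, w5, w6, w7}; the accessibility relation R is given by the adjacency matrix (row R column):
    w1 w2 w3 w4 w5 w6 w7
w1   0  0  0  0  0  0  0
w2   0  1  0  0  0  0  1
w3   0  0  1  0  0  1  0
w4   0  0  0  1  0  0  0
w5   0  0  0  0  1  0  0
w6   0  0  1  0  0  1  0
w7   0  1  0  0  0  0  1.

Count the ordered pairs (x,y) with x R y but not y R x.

R is symmetric; there are no such tuples.

0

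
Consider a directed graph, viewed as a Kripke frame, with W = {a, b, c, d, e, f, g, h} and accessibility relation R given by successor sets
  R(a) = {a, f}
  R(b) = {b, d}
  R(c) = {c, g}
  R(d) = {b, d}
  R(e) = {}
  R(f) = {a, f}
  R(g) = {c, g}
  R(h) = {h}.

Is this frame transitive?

Transitive: yes — every two-step R-path is closed by a direct edge.

Yes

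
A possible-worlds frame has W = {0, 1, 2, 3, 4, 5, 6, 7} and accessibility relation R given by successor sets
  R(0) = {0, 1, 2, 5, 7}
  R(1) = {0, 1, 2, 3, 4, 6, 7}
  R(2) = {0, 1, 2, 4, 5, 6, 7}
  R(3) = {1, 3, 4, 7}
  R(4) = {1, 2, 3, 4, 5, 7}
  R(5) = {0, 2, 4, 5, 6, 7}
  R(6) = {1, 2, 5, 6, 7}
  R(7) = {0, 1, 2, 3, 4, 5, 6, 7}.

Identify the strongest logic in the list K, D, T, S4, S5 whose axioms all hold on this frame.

T

Serial (axiom D): yes — every world has a successor (e.g. 0 R 0).
Reflexive (axiom T): yes — every world is R-related to itself.
Transitive (axiom 4): no — 0 R 1 and 1 R 3, but not 0 R 3.
Euclidean (axiom 5): no — 0 R 1 and 0 R 5, but not 1 R 5.
So F validates K, D, T; S4 would additionally require R to be transitive. The strongest is T.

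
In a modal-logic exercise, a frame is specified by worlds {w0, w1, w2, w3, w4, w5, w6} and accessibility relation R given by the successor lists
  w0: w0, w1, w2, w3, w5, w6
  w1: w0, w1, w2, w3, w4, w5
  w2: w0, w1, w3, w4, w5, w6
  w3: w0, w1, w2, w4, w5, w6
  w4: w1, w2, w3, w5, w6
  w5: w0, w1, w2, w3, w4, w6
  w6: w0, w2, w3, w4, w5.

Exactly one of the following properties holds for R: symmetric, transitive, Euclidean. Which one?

Symmetric: yes — every pair in R has its reverse in R.
Transitive: no — w0 R w1 and w1 R w4, but not w0 R w4.
Euclidean: no — w0 R w1 and w0 R w6, but not w1 R w6.
Only symmetric holds.

symmetric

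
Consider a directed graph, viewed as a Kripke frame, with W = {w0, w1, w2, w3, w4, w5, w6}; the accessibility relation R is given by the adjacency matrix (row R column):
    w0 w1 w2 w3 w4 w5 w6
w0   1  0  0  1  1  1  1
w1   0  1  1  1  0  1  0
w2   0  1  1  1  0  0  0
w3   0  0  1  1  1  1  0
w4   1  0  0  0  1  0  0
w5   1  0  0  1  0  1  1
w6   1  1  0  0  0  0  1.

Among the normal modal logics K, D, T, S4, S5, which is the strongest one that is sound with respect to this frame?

Serial (axiom D): yes — every world has a successor (e.g. w0 R w0).
Reflexive (axiom T): yes — every world is R-related to itself.
Transitive (axiom 4): no — w0 R w3 and w3 R w2, but not w0 R w2.
Euclidean (axiom 5): no — w0 R w3 and w0 R w6, but not w3 R w6.
So F validates K, D, T; S4 would additionally require R to be transitive. The strongest is T.

T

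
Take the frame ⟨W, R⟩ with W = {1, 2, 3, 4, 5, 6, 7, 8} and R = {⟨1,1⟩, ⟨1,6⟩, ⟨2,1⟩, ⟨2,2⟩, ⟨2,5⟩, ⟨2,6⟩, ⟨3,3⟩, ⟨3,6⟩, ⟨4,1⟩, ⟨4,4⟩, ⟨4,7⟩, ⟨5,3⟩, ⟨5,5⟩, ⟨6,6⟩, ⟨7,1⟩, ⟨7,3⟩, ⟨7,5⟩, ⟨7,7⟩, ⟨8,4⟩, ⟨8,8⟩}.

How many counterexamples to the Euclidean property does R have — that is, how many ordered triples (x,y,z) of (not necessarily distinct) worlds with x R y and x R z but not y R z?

Enumerating: (1,6,1), (2,1,2), (2,1,5), (2,5,1), (2,5,2), (2,5,6), (2,6,1), (2,6,2), (2,6,5), (3,6,3), (4,1,4), (4,1,7), … and 11 more.
Total: 23.

23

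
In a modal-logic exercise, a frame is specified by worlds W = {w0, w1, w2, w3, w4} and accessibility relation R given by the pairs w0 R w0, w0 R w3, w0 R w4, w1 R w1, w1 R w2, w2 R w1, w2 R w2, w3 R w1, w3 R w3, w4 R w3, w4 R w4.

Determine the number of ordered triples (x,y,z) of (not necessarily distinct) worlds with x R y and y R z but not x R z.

Enumerating: (w0,w3,w1), (w3,w1,w2), (w4,w3,w1).

3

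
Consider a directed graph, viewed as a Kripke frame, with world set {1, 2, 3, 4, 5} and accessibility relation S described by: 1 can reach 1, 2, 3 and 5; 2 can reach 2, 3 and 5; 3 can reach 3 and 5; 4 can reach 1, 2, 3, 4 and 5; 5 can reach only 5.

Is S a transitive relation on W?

Yes

Transitive: yes — every two-step S-path is closed by a direct edge.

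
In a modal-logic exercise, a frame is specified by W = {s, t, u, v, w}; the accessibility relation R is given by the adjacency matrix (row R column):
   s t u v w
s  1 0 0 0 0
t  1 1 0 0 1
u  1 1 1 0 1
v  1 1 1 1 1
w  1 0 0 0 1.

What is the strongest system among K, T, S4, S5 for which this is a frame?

S4

Reflexive (axiom T): yes — every world is R-related to itself.
Transitive (axiom 4): yes — every two-step R-path is closed by a direct edge.
Euclidean (axiom 5): no — t R s and t R w, but not s R w.
So F validates K, T, S4; S5 would additionally require R to be Euclidean. The strongest is S4.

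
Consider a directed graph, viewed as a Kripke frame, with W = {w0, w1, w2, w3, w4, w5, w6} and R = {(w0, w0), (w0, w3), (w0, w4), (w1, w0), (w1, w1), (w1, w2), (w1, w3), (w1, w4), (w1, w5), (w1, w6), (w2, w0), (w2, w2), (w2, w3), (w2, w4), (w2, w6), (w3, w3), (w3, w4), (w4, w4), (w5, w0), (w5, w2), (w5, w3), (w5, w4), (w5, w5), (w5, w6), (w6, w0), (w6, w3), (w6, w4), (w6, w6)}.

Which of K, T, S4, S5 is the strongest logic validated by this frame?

Reflexive (axiom T): yes — every world is R-related to itself.
Transitive (axiom 4): yes — every two-step R-path is closed by a direct edge.
Euclidean (axiom 5): no — w0 R w4 and w0 R w3, but not w4 R w3.
So F validates K, T, S4; S5 would additionally require R to be Euclidean. The strongest is S4.

S4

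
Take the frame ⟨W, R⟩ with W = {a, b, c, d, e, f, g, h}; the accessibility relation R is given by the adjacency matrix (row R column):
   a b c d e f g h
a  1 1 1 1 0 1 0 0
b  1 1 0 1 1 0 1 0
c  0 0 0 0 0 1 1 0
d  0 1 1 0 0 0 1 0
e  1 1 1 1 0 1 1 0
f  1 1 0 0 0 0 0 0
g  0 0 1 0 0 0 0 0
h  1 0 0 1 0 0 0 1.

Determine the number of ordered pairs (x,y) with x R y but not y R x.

14

Enumerating: (a,c), (a,d), (b,g), (c,f), (d,c), (d,g), (e,a), (e,c), (e,d), (e,f), (e,g), (f,b), (h,a), (h,d).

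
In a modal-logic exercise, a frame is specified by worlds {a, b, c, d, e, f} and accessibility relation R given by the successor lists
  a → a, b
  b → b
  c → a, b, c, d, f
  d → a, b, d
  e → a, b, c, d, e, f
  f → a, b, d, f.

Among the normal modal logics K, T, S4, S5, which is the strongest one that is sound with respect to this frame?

Reflexive (axiom T): yes — every world is R-related to itself.
Transitive (axiom 4): yes — every two-step R-path is closed by a direct edge.
Euclidean (axiom 5): no — c R a and c R d, but not a R d.
So F validates K, T, S4; S5 would additionally require R to be Euclidean. The strongest is S4.

S4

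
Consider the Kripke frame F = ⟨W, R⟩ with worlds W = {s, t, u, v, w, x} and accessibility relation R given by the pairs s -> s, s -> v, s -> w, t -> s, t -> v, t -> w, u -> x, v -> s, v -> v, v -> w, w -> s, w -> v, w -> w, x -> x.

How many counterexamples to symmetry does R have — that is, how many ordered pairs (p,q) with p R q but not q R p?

4

Enumerating: (t,s), (t,v), (t,w), (u,x).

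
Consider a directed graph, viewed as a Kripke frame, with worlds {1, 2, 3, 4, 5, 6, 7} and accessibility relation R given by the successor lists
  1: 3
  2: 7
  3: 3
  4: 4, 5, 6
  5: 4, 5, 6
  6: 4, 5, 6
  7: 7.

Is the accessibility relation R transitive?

Yes

Transitive: yes — every two-step R-path is closed by a direct edge.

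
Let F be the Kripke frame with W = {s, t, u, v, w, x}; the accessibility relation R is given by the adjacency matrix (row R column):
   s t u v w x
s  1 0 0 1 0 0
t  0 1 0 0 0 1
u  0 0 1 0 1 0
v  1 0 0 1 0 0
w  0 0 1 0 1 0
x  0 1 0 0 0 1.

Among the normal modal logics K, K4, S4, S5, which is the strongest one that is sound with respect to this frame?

S5

Transitive (axiom 4): yes — every two-step R-path is closed by a direct edge.
Reflexive (axiom T): yes — every world is R-related to itself.
Euclidean (axiom 5): yes — any two successors of a common world are R-related.
So F validates K, K4, S4, S5. The strongest is S5.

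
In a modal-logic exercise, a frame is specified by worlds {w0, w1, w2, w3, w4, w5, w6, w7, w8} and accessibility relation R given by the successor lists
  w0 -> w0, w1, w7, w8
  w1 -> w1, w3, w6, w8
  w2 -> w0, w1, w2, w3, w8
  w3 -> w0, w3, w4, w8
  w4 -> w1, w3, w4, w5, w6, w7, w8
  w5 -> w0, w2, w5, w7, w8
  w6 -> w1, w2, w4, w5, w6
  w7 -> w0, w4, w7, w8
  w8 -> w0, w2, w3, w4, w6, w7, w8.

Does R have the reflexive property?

Reflexive: yes — every world is R-related to itself.

Yes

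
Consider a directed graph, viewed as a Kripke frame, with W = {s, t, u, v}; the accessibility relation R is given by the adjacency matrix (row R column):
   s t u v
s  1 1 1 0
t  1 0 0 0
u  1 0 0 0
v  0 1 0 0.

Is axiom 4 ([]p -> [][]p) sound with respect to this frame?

No

The schema 4 characterises exactly the transitive frames.
Transitive: no — t R s and s R u, but not t R u.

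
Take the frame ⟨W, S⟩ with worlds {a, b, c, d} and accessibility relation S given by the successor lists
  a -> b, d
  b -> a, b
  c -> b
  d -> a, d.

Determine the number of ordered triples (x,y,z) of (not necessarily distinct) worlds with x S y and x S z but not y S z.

Enumerating: (a,b,d), (a,d,b), (b,a,a), (d,a,a).

4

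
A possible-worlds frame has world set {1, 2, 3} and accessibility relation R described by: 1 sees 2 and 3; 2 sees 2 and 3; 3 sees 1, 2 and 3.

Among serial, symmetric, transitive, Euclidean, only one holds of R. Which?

Serial: yes — every world has a successor (e.g. 1 R 2).
Symmetric: no — 1 R 2 but not 2 R 1.
Transitive: no — 2 R 3 and 3 R 1, but not 2 R 1.
Euclidean: no — 3 R 2 and 3 R 1, but not 2 R 1.
Only serial holds.

serial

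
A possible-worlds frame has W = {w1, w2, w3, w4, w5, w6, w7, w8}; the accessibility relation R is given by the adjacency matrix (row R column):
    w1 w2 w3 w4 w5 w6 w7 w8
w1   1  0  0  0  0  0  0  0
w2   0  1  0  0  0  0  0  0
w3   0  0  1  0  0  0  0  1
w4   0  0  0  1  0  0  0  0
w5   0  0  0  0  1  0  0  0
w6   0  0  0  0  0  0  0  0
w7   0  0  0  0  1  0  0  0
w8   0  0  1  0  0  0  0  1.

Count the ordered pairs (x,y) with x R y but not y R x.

Enumerating: (w7,w5).

1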